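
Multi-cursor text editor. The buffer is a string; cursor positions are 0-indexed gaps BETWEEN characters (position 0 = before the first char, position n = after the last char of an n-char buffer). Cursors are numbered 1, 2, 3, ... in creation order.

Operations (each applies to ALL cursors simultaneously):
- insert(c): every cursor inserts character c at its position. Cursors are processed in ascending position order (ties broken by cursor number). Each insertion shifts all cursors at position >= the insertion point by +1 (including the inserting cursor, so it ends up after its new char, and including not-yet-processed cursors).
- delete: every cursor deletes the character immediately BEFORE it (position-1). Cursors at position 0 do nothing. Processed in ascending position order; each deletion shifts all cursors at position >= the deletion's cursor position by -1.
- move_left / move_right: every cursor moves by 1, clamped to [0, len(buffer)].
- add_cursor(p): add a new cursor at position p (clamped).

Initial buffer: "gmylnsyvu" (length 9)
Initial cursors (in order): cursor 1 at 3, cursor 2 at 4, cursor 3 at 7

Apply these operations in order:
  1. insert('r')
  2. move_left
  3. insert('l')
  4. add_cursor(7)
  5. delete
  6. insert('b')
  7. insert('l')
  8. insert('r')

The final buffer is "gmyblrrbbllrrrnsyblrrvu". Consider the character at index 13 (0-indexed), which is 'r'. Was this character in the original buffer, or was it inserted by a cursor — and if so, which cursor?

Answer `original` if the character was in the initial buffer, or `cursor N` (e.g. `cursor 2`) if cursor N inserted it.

Answer: cursor 2

Derivation:
After op 1 (insert('r')): buffer="gmyrlrnsyrvu" (len 12), cursors c1@4 c2@6 c3@10, authorship ...1.2...3..
After op 2 (move_left): buffer="gmyrlrnsyrvu" (len 12), cursors c1@3 c2@5 c3@9, authorship ...1.2...3..
After op 3 (insert('l')): buffer="gmylrllrnsylrvu" (len 15), cursors c1@4 c2@7 c3@12, authorship ...11.22...33..
After op 4 (add_cursor(7)): buffer="gmylrllrnsylrvu" (len 15), cursors c1@4 c2@7 c4@7 c3@12, authorship ...11.22...33..
After op 5 (delete): buffer="gmyrrnsyrvu" (len 11), cursors c1@3 c2@4 c4@4 c3@8, authorship ...12...3..
After op 6 (insert('b')): buffer="gmybrbbrnsybrvu" (len 15), cursors c1@4 c2@7 c4@7 c3@12, authorship ...11242...33..
After op 7 (insert('l')): buffer="gmyblrbbllrnsyblrvu" (len 19), cursors c1@5 c2@10 c4@10 c3@16, authorship ...11124242...333..
After op 8 (insert('r')): buffer="gmyblrrbbllrrrnsyblrrvu" (len 23), cursors c1@6 c2@13 c4@13 c3@20, authorship ...11112424242...3333..
Authorship (.=original, N=cursor N): . . . 1 1 1 1 2 4 2 4 2 4 2 . . . 3 3 3 3 . .
Index 13: author = 2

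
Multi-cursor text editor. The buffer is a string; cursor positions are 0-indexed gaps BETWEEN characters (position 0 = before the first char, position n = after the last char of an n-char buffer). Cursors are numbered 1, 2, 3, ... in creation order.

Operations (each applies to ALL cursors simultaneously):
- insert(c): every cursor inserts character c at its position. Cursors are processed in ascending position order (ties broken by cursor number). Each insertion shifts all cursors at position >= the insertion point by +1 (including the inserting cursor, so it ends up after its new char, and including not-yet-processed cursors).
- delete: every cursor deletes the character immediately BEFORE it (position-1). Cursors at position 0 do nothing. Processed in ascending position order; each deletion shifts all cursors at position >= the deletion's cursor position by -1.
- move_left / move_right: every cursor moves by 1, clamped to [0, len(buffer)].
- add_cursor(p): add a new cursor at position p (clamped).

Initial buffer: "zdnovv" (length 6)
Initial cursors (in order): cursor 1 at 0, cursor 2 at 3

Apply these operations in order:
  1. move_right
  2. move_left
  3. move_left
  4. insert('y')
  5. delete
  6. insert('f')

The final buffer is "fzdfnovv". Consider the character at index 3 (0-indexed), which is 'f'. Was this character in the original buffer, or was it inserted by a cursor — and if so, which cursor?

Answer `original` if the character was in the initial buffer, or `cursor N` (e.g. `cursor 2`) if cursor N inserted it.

Answer: cursor 2

Derivation:
After op 1 (move_right): buffer="zdnovv" (len 6), cursors c1@1 c2@4, authorship ......
After op 2 (move_left): buffer="zdnovv" (len 6), cursors c1@0 c2@3, authorship ......
After op 3 (move_left): buffer="zdnovv" (len 6), cursors c1@0 c2@2, authorship ......
After op 4 (insert('y')): buffer="yzdynovv" (len 8), cursors c1@1 c2@4, authorship 1..2....
After op 5 (delete): buffer="zdnovv" (len 6), cursors c1@0 c2@2, authorship ......
After op 6 (insert('f')): buffer="fzdfnovv" (len 8), cursors c1@1 c2@4, authorship 1..2....
Authorship (.=original, N=cursor N): 1 . . 2 . . . .
Index 3: author = 2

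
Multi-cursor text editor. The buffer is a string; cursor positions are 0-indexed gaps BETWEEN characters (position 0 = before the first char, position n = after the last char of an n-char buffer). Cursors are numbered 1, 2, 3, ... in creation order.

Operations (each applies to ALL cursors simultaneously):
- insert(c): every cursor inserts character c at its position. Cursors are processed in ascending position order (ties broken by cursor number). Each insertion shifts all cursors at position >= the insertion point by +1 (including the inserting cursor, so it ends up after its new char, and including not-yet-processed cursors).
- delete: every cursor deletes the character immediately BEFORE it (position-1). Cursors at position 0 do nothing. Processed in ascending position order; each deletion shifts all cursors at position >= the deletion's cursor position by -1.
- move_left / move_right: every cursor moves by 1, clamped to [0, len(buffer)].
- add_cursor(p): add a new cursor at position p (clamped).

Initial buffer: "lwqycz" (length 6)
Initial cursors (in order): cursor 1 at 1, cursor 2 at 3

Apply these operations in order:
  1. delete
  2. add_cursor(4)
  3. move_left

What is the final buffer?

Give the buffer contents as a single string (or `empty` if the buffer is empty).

Answer: wycz

Derivation:
After op 1 (delete): buffer="wycz" (len 4), cursors c1@0 c2@1, authorship ....
After op 2 (add_cursor(4)): buffer="wycz" (len 4), cursors c1@0 c2@1 c3@4, authorship ....
After op 3 (move_left): buffer="wycz" (len 4), cursors c1@0 c2@0 c3@3, authorship ....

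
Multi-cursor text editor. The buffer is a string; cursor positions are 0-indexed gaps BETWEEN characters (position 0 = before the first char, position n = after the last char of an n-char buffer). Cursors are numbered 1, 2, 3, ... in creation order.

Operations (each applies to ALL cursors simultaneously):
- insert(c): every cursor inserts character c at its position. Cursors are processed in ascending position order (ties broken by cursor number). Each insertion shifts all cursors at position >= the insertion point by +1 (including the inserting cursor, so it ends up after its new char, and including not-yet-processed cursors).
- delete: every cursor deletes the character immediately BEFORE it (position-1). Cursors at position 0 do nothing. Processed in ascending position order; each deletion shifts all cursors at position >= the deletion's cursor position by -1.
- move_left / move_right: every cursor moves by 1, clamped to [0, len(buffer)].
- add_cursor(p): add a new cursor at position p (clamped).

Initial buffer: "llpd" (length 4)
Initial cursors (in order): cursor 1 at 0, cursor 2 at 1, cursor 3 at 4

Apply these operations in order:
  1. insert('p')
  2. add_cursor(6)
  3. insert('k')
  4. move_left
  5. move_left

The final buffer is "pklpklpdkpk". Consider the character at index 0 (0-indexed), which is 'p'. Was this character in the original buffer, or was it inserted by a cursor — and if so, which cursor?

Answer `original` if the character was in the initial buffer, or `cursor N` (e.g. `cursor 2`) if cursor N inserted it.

After op 1 (insert('p')): buffer="plplpdp" (len 7), cursors c1@1 c2@3 c3@7, authorship 1.2...3
After op 2 (add_cursor(6)): buffer="plplpdp" (len 7), cursors c1@1 c2@3 c4@6 c3@7, authorship 1.2...3
After op 3 (insert('k')): buffer="pklpklpdkpk" (len 11), cursors c1@2 c2@5 c4@9 c3@11, authorship 11.22...433
After op 4 (move_left): buffer="pklpklpdkpk" (len 11), cursors c1@1 c2@4 c4@8 c3@10, authorship 11.22...433
After op 5 (move_left): buffer="pklpklpdkpk" (len 11), cursors c1@0 c2@3 c4@7 c3@9, authorship 11.22...433
Authorship (.=original, N=cursor N): 1 1 . 2 2 . . . 4 3 3
Index 0: author = 1

Answer: cursor 1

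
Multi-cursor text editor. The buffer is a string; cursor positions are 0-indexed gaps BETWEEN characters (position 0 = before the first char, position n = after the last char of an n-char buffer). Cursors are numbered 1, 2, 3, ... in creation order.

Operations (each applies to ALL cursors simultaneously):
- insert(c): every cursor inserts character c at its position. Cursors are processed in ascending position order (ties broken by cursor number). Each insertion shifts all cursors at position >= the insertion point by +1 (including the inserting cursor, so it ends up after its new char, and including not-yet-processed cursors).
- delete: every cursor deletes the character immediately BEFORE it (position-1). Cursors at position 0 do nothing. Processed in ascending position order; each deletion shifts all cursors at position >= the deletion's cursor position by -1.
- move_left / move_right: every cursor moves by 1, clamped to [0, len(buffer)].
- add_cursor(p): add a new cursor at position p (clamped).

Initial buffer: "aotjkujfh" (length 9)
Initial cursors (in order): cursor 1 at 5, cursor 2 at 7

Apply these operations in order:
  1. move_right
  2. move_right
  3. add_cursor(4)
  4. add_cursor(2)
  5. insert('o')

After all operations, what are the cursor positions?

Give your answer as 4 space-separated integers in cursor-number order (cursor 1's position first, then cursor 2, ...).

Answer: 10 13 6 3

Derivation:
After op 1 (move_right): buffer="aotjkujfh" (len 9), cursors c1@6 c2@8, authorship .........
After op 2 (move_right): buffer="aotjkujfh" (len 9), cursors c1@7 c2@9, authorship .........
After op 3 (add_cursor(4)): buffer="aotjkujfh" (len 9), cursors c3@4 c1@7 c2@9, authorship .........
After op 4 (add_cursor(2)): buffer="aotjkujfh" (len 9), cursors c4@2 c3@4 c1@7 c2@9, authorship .........
After op 5 (insert('o')): buffer="aootjokujofho" (len 13), cursors c4@3 c3@6 c1@10 c2@13, authorship ..4..3...1..2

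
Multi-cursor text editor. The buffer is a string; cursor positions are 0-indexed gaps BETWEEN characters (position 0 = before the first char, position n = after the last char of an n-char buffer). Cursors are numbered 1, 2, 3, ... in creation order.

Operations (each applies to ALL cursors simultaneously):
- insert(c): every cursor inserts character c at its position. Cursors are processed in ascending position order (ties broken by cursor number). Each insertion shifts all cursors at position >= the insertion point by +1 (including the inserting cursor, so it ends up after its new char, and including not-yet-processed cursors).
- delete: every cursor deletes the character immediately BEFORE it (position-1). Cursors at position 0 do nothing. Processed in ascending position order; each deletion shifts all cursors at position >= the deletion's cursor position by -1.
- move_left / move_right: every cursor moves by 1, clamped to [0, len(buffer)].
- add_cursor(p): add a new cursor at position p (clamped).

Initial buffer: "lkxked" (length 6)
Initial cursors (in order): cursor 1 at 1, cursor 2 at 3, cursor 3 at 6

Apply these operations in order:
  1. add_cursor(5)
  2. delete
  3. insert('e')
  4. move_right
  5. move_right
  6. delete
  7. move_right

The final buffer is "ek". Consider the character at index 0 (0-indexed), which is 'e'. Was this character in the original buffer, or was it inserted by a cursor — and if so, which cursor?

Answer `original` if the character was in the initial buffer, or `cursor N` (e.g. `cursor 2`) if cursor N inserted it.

Answer: cursor 1

Derivation:
After op 1 (add_cursor(5)): buffer="lkxked" (len 6), cursors c1@1 c2@3 c4@5 c3@6, authorship ......
After op 2 (delete): buffer="kk" (len 2), cursors c1@0 c2@1 c3@2 c4@2, authorship ..
After op 3 (insert('e')): buffer="ekekee" (len 6), cursors c1@1 c2@3 c3@6 c4@6, authorship 1.2.34
After op 4 (move_right): buffer="ekekee" (len 6), cursors c1@2 c2@4 c3@6 c4@6, authorship 1.2.34
After op 5 (move_right): buffer="ekekee" (len 6), cursors c1@3 c2@5 c3@6 c4@6, authorship 1.2.34
After op 6 (delete): buffer="ek" (len 2), cursors c1@2 c2@2 c3@2 c4@2, authorship 1.
After op 7 (move_right): buffer="ek" (len 2), cursors c1@2 c2@2 c3@2 c4@2, authorship 1.
Authorship (.=original, N=cursor N): 1 .
Index 0: author = 1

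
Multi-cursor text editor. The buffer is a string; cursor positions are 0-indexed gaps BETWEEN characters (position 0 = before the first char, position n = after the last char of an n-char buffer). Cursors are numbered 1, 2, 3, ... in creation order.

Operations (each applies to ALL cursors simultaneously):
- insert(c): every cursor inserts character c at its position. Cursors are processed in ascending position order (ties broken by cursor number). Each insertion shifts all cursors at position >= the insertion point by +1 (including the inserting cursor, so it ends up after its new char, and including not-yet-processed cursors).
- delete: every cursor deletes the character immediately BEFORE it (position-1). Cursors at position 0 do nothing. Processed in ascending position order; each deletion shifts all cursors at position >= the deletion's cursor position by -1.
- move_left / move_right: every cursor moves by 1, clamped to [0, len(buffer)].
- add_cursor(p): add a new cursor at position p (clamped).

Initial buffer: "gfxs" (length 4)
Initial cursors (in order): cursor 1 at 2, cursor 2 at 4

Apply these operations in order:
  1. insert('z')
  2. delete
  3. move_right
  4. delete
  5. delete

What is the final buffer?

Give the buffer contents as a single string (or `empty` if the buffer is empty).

Answer: empty

Derivation:
After op 1 (insert('z')): buffer="gfzxsz" (len 6), cursors c1@3 c2@6, authorship ..1..2
After op 2 (delete): buffer="gfxs" (len 4), cursors c1@2 c2@4, authorship ....
After op 3 (move_right): buffer="gfxs" (len 4), cursors c1@3 c2@4, authorship ....
After op 4 (delete): buffer="gf" (len 2), cursors c1@2 c2@2, authorship ..
After op 5 (delete): buffer="" (len 0), cursors c1@0 c2@0, authorship 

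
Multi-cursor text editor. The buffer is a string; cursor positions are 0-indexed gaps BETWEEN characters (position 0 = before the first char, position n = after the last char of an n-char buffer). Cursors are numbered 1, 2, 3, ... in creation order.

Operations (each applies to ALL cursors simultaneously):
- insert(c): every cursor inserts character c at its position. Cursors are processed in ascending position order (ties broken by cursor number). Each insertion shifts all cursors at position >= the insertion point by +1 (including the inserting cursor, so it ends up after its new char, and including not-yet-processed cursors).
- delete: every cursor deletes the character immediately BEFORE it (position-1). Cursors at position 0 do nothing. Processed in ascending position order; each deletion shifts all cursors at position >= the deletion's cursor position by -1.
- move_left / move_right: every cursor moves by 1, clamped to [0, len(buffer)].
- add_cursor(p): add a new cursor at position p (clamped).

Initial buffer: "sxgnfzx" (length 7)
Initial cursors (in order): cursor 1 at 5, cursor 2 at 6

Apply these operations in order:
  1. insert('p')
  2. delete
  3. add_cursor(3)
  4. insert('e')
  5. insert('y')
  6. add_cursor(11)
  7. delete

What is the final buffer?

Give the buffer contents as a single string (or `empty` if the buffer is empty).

After op 1 (insert('p')): buffer="sxgnfpzpx" (len 9), cursors c1@6 c2@8, authorship .....1.2.
After op 2 (delete): buffer="sxgnfzx" (len 7), cursors c1@5 c2@6, authorship .......
After op 3 (add_cursor(3)): buffer="sxgnfzx" (len 7), cursors c3@3 c1@5 c2@6, authorship .......
After op 4 (insert('e')): buffer="sxgenfezex" (len 10), cursors c3@4 c1@7 c2@9, authorship ...3..1.2.
After op 5 (insert('y')): buffer="sxgeynfeyzeyx" (len 13), cursors c3@5 c1@9 c2@12, authorship ...33..11.22.
After op 6 (add_cursor(11)): buffer="sxgeynfeyzeyx" (len 13), cursors c3@5 c1@9 c4@11 c2@12, authorship ...33..11.22.
After op 7 (delete): buffer="sxgenfezx" (len 9), cursors c3@4 c1@7 c2@8 c4@8, authorship ...3..1..

Answer: sxgenfezx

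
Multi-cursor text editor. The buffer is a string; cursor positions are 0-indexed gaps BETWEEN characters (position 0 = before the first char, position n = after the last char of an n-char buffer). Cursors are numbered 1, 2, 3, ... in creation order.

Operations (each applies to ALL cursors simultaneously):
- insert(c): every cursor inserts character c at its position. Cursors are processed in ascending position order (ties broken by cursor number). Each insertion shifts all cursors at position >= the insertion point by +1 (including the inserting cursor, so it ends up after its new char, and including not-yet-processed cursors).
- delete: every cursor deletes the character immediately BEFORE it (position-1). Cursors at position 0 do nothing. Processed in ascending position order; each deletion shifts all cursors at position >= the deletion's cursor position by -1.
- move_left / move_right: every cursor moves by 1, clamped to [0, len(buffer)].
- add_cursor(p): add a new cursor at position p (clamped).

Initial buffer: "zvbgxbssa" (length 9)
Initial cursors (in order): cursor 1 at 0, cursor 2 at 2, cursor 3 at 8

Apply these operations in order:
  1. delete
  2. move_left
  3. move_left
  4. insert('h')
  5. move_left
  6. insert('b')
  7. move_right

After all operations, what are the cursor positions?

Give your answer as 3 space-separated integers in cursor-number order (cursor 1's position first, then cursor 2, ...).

After op 1 (delete): buffer="zbgxbsa" (len 7), cursors c1@0 c2@1 c3@6, authorship .......
After op 2 (move_left): buffer="zbgxbsa" (len 7), cursors c1@0 c2@0 c3@5, authorship .......
After op 3 (move_left): buffer="zbgxbsa" (len 7), cursors c1@0 c2@0 c3@4, authorship .......
After op 4 (insert('h')): buffer="hhzbgxhbsa" (len 10), cursors c1@2 c2@2 c3@7, authorship 12....3...
After op 5 (move_left): buffer="hhzbgxhbsa" (len 10), cursors c1@1 c2@1 c3@6, authorship 12....3...
After op 6 (insert('b')): buffer="hbbhzbgxbhbsa" (len 13), cursors c1@3 c2@3 c3@9, authorship 1122....33...
After op 7 (move_right): buffer="hbbhzbgxbhbsa" (len 13), cursors c1@4 c2@4 c3@10, authorship 1122....33...

Answer: 4 4 10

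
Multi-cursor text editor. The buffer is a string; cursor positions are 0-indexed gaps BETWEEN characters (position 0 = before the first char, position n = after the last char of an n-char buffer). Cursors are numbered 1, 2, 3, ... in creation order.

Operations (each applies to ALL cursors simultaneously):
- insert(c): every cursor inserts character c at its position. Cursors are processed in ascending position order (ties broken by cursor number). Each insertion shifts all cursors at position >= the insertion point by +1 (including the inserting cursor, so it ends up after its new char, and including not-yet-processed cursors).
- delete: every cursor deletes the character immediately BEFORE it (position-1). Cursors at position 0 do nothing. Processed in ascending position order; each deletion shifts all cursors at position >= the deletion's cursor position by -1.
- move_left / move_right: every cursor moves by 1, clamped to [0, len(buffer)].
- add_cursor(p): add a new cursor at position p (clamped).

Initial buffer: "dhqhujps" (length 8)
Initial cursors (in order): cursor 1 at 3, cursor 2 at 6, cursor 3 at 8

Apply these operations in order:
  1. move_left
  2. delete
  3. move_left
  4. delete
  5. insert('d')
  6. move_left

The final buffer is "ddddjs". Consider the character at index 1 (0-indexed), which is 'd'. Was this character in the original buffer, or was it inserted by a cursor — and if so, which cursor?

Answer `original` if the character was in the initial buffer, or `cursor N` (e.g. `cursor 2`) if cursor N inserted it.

After op 1 (move_left): buffer="dhqhujps" (len 8), cursors c1@2 c2@5 c3@7, authorship ........
After op 2 (delete): buffer="dqhjs" (len 5), cursors c1@1 c2@3 c3@4, authorship .....
After op 3 (move_left): buffer="dqhjs" (len 5), cursors c1@0 c2@2 c3@3, authorship .....
After op 4 (delete): buffer="djs" (len 3), cursors c1@0 c2@1 c3@1, authorship ...
After op 5 (insert('d')): buffer="ddddjs" (len 6), cursors c1@1 c2@4 c3@4, authorship 1.23..
After op 6 (move_left): buffer="ddddjs" (len 6), cursors c1@0 c2@3 c3@3, authorship 1.23..
Authorship (.=original, N=cursor N): 1 . 2 3 . .
Index 1: author = original

Answer: original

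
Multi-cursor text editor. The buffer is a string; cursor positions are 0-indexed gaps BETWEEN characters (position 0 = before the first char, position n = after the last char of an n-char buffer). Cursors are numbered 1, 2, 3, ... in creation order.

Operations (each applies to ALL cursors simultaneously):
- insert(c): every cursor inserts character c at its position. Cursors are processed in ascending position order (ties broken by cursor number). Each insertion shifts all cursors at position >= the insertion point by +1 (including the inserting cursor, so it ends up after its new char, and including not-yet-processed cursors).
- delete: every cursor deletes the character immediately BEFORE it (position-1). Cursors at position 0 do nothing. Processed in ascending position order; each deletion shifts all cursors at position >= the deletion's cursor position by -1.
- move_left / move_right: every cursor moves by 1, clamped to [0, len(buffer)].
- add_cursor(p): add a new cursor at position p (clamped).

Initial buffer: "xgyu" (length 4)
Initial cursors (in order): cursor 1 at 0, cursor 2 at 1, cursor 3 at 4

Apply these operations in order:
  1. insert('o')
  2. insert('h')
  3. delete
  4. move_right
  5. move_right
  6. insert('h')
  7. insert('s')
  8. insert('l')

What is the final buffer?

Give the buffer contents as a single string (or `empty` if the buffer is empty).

After op 1 (insert('o')): buffer="oxogyuo" (len 7), cursors c1@1 c2@3 c3@7, authorship 1.2...3
After op 2 (insert('h')): buffer="ohxohgyuoh" (len 10), cursors c1@2 c2@5 c3@10, authorship 11.22...33
After op 3 (delete): buffer="oxogyuo" (len 7), cursors c1@1 c2@3 c3@7, authorship 1.2...3
After op 4 (move_right): buffer="oxogyuo" (len 7), cursors c1@2 c2@4 c3@7, authorship 1.2...3
After op 5 (move_right): buffer="oxogyuo" (len 7), cursors c1@3 c2@5 c3@7, authorship 1.2...3
After op 6 (insert('h')): buffer="oxohgyhuoh" (len 10), cursors c1@4 c2@7 c3@10, authorship 1.21..2.33
After op 7 (insert('s')): buffer="oxohsgyhsuohs" (len 13), cursors c1@5 c2@9 c3@13, authorship 1.211..22.333
After op 8 (insert('l')): buffer="oxohslgyhsluohsl" (len 16), cursors c1@6 c2@11 c3@16, authorship 1.2111..222.3333

Answer: oxohslgyhsluohsl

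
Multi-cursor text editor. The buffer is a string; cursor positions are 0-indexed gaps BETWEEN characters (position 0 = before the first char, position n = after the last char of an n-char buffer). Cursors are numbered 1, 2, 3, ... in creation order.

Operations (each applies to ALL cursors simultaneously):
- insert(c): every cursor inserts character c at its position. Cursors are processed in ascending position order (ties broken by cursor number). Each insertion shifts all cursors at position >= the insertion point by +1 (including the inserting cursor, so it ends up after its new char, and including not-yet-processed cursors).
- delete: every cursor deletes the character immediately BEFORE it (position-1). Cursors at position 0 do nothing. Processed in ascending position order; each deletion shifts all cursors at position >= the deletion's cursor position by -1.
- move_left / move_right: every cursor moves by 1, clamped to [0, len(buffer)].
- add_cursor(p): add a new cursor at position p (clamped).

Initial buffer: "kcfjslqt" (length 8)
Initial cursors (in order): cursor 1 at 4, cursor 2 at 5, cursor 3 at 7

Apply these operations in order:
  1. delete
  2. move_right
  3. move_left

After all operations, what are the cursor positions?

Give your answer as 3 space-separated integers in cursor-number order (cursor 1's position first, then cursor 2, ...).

After op 1 (delete): buffer="kcflt" (len 5), cursors c1@3 c2@3 c3@4, authorship .....
After op 2 (move_right): buffer="kcflt" (len 5), cursors c1@4 c2@4 c3@5, authorship .....
After op 3 (move_left): buffer="kcflt" (len 5), cursors c1@3 c2@3 c3@4, authorship .....

Answer: 3 3 4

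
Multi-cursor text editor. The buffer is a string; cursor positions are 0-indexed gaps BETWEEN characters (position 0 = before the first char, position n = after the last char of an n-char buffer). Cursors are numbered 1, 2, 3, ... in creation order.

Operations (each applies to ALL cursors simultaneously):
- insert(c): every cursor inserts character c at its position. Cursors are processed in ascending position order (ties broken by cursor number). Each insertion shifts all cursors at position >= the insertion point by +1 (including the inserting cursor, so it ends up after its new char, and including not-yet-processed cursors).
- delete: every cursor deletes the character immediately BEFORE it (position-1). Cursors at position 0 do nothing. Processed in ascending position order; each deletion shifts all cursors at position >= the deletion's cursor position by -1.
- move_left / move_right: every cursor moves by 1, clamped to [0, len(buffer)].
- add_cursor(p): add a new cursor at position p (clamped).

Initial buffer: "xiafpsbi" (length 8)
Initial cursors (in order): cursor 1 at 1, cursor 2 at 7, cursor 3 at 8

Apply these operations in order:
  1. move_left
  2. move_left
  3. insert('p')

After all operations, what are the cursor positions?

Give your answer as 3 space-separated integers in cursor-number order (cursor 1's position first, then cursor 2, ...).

Answer: 1 7 9

Derivation:
After op 1 (move_left): buffer="xiafpsbi" (len 8), cursors c1@0 c2@6 c3@7, authorship ........
After op 2 (move_left): buffer="xiafpsbi" (len 8), cursors c1@0 c2@5 c3@6, authorship ........
After op 3 (insert('p')): buffer="pxiafppspbi" (len 11), cursors c1@1 c2@7 c3@9, authorship 1.....2.3..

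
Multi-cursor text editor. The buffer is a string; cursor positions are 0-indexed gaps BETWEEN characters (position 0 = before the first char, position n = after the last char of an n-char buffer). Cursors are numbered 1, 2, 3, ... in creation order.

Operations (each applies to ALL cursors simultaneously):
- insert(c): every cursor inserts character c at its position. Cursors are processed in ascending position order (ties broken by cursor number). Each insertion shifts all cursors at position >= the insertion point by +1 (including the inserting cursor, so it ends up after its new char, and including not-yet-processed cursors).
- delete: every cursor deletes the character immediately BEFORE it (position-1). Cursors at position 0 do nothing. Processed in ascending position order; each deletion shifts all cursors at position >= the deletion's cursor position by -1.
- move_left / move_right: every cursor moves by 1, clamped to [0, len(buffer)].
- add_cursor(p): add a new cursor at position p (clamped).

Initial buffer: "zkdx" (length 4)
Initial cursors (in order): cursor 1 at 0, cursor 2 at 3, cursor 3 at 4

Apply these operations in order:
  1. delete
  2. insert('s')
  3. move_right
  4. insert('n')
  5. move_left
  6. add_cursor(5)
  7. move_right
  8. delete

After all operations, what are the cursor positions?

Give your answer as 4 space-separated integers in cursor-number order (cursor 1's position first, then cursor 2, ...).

After op 1 (delete): buffer="zk" (len 2), cursors c1@0 c2@2 c3@2, authorship ..
After op 2 (insert('s')): buffer="szkss" (len 5), cursors c1@1 c2@5 c3@5, authorship 1..23
After op 3 (move_right): buffer="szkss" (len 5), cursors c1@2 c2@5 c3@5, authorship 1..23
After op 4 (insert('n')): buffer="sznkssnn" (len 8), cursors c1@3 c2@8 c3@8, authorship 1.1.2323
After op 5 (move_left): buffer="sznkssnn" (len 8), cursors c1@2 c2@7 c3@7, authorship 1.1.2323
After op 6 (add_cursor(5)): buffer="sznkssnn" (len 8), cursors c1@2 c4@5 c2@7 c3@7, authorship 1.1.2323
After op 7 (move_right): buffer="sznkssnn" (len 8), cursors c1@3 c4@6 c2@8 c3@8, authorship 1.1.2323
After op 8 (delete): buffer="szks" (len 4), cursors c1@2 c2@4 c3@4 c4@4, authorship 1..2

Answer: 2 4 4 4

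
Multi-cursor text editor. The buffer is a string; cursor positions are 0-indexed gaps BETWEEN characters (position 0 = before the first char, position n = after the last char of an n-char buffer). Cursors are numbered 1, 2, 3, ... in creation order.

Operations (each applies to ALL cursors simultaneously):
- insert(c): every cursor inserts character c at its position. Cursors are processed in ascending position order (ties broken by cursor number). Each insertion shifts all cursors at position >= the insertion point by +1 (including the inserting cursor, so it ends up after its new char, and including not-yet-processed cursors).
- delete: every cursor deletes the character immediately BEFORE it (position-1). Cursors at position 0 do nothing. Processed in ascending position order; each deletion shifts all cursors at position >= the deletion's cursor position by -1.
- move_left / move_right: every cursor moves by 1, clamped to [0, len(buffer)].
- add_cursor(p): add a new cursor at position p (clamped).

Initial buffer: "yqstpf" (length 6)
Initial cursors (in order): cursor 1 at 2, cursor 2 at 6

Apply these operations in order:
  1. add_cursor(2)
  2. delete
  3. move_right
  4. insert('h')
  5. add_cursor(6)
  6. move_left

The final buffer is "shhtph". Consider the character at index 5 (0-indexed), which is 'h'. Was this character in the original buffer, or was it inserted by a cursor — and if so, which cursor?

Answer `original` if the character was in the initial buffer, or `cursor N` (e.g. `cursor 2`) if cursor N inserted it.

Answer: cursor 2

Derivation:
After op 1 (add_cursor(2)): buffer="yqstpf" (len 6), cursors c1@2 c3@2 c2@6, authorship ......
After op 2 (delete): buffer="stp" (len 3), cursors c1@0 c3@0 c2@3, authorship ...
After op 3 (move_right): buffer="stp" (len 3), cursors c1@1 c3@1 c2@3, authorship ...
After op 4 (insert('h')): buffer="shhtph" (len 6), cursors c1@3 c3@3 c2@6, authorship .13..2
After op 5 (add_cursor(6)): buffer="shhtph" (len 6), cursors c1@3 c3@3 c2@6 c4@6, authorship .13..2
After op 6 (move_left): buffer="shhtph" (len 6), cursors c1@2 c3@2 c2@5 c4@5, authorship .13..2
Authorship (.=original, N=cursor N): . 1 3 . . 2
Index 5: author = 2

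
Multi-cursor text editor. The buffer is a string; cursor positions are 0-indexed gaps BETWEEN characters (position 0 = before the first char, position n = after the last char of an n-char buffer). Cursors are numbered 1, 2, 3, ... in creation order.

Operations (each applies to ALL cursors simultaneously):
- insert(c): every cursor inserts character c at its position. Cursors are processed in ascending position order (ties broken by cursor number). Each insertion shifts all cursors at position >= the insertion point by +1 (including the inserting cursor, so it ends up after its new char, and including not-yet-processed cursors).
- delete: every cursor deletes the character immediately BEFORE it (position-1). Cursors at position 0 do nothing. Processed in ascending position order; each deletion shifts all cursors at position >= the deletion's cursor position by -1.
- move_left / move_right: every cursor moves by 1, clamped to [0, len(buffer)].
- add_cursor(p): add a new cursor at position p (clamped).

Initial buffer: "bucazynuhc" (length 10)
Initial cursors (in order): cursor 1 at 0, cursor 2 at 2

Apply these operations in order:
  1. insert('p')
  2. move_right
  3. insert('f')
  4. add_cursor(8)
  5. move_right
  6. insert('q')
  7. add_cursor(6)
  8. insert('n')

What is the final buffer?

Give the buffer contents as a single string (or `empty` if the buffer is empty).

Answer: pbfuqnpncfaqnzqnynuhc

Derivation:
After op 1 (insert('p')): buffer="pbupcazynuhc" (len 12), cursors c1@1 c2@4, authorship 1..2........
After op 2 (move_right): buffer="pbupcazynuhc" (len 12), cursors c1@2 c2@5, authorship 1..2........
After op 3 (insert('f')): buffer="pbfupcfazynuhc" (len 14), cursors c1@3 c2@7, authorship 1.1.2.2.......
After op 4 (add_cursor(8)): buffer="pbfupcfazynuhc" (len 14), cursors c1@3 c2@7 c3@8, authorship 1.1.2.2.......
After op 5 (move_right): buffer="pbfupcfazynuhc" (len 14), cursors c1@4 c2@8 c3@9, authorship 1.1.2.2.......
After op 6 (insert('q')): buffer="pbfuqpcfaqzqynuhc" (len 17), cursors c1@5 c2@10 c3@12, authorship 1.1.12.2.2.3.....
After op 7 (add_cursor(6)): buffer="pbfuqpcfaqzqynuhc" (len 17), cursors c1@5 c4@6 c2@10 c3@12, authorship 1.1.12.2.2.3.....
After op 8 (insert('n')): buffer="pbfuqnpncfaqnzqnynuhc" (len 21), cursors c1@6 c4@8 c2@13 c3@16, authorship 1.1.1124.2.22.33.....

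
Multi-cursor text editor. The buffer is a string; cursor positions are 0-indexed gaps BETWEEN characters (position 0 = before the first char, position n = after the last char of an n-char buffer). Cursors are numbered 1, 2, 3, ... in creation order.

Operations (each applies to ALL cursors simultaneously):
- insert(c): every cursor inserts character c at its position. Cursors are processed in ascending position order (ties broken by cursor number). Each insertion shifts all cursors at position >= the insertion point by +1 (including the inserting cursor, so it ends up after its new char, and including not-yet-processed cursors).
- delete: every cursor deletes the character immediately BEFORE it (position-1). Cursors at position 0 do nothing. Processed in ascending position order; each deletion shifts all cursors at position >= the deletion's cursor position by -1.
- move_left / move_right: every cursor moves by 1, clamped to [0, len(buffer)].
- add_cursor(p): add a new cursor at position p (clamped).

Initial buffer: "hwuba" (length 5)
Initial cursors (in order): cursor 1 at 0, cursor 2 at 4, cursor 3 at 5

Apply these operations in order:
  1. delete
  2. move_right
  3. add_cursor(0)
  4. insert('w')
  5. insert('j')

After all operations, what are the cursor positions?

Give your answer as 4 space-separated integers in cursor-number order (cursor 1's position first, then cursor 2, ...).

Answer: 5 11 11 2

Derivation:
After op 1 (delete): buffer="hwu" (len 3), cursors c1@0 c2@3 c3@3, authorship ...
After op 2 (move_right): buffer="hwu" (len 3), cursors c1@1 c2@3 c3@3, authorship ...
After op 3 (add_cursor(0)): buffer="hwu" (len 3), cursors c4@0 c1@1 c2@3 c3@3, authorship ...
After op 4 (insert('w')): buffer="whwwuww" (len 7), cursors c4@1 c1@3 c2@7 c3@7, authorship 4.1..23
After op 5 (insert('j')): buffer="wjhwjwuwwjj" (len 11), cursors c4@2 c1@5 c2@11 c3@11, authorship 44.11..2323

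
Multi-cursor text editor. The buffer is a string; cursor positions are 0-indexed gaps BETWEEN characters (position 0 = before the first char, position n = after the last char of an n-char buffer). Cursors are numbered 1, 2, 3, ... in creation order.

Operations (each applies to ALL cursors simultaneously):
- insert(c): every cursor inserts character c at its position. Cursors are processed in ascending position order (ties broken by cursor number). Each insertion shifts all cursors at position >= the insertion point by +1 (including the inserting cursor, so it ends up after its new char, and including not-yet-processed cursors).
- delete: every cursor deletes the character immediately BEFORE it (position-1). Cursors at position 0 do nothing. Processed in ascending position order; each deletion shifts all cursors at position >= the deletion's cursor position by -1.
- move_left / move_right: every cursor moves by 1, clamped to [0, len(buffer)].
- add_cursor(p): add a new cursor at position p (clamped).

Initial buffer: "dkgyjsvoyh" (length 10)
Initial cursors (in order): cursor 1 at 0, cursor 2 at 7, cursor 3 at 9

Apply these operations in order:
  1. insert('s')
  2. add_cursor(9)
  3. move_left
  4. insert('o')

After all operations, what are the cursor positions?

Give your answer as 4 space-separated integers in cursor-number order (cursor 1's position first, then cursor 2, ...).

Answer: 1 11 15 11

Derivation:
After op 1 (insert('s')): buffer="sdkgyjsvsoysh" (len 13), cursors c1@1 c2@9 c3@12, authorship 1.......2..3.
After op 2 (add_cursor(9)): buffer="sdkgyjsvsoysh" (len 13), cursors c1@1 c2@9 c4@9 c3@12, authorship 1.......2..3.
After op 3 (move_left): buffer="sdkgyjsvsoysh" (len 13), cursors c1@0 c2@8 c4@8 c3@11, authorship 1.......2..3.
After op 4 (insert('o')): buffer="osdkgyjsvoosoyosh" (len 17), cursors c1@1 c2@11 c4@11 c3@15, authorship 11.......242..33.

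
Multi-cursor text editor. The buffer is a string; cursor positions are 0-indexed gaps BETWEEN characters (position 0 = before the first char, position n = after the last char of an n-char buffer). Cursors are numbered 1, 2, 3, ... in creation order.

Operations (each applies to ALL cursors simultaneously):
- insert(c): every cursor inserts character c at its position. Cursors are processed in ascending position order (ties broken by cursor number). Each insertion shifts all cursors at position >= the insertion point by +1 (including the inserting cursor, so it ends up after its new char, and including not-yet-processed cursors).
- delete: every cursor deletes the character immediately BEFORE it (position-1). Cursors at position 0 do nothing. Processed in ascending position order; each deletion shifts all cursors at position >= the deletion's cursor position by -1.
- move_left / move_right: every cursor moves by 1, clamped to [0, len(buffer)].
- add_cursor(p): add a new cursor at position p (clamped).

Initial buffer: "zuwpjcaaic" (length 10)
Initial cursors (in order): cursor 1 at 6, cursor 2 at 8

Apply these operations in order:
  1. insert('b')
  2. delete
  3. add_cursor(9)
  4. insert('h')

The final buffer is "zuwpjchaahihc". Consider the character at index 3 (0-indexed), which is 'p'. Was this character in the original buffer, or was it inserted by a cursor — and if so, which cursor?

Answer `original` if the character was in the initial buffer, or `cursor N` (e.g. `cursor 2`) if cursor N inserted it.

After op 1 (insert('b')): buffer="zuwpjcbaabic" (len 12), cursors c1@7 c2@10, authorship ......1..2..
After op 2 (delete): buffer="zuwpjcaaic" (len 10), cursors c1@6 c2@8, authorship ..........
After op 3 (add_cursor(9)): buffer="zuwpjcaaic" (len 10), cursors c1@6 c2@8 c3@9, authorship ..........
After op 4 (insert('h')): buffer="zuwpjchaahihc" (len 13), cursors c1@7 c2@10 c3@12, authorship ......1..2.3.
Authorship (.=original, N=cursor N): . . . . . . 1 . . 2 . 3 .
Index 3: author = original

Answer: original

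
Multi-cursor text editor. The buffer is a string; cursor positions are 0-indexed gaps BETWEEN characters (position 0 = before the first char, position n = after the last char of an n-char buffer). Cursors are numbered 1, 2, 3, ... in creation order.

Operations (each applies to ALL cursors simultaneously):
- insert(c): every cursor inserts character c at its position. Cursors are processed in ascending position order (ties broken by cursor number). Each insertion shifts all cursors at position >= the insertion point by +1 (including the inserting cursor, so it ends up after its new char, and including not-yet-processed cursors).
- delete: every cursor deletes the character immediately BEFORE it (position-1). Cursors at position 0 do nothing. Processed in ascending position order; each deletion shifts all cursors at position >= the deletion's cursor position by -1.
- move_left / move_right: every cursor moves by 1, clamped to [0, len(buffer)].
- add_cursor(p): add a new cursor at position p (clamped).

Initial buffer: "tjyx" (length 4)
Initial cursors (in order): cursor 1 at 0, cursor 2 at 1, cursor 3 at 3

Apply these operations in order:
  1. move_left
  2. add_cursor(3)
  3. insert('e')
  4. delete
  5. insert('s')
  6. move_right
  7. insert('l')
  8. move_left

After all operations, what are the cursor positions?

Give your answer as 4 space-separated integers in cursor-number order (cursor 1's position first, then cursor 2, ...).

After op 1 (move_left): buffer="tjyx" (len 4), cursors c1@0 c2@0 c3@2, authorship ....
After op 2 (add_cursor(3)): buffer="tjyx" (len 4), cursors c1@0 c2@0 c3@2 c4@3, authorship ....
After op 3 (insert('e')): buffer="eetjeyex" (len 8), cursors c1@2 c2@2 c3@5 c4@7, authorship 12..3.4.
After op 4 (delete): buffer="tjyx" (len 4), cursors c1@0 c2@0 c3@2 c4@3, authorship ....
After op 5 (insert('s')): buffer="sstjsysx" (len 8), cursors c1@2 c2@2 c3@5 c4@7, authorship 12..3.4.
After op 6 (move_right): buffer="sstjsysx" (len 8), cursors c1@3 c2@3 c3@6 c4@8, authorship 12..3.4.
After op 7 (insert('l')): buffer="sstlljsylsxl" (len 12), cursors c1@5 c2@5 c3@9 c4@12, authorship 12.12.3.34.4
After op 8 (move_left): buffer="sstlljsylsxl" (len 12), cursors c1@4 c2@4 c3@8 c4@11, authorship 12.12.3.34.4

Answer: 4 4 8 11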